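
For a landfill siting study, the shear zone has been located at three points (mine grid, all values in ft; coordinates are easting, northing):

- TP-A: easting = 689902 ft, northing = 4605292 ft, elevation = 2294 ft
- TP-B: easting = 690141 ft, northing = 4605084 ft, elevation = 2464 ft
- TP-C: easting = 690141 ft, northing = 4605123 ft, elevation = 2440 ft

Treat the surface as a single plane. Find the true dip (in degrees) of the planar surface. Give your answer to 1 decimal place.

Two edge vectors: TP-A→TP-B = (239, -208, 170), TP-A→TP-C = (239, -169, 146).
Normal n = (TP-A→TP-B) × (TP-A→TP-C) = (-1638, 5736, 9321).
So ∂z/∂easting = −n_x/n_z = 0.17573 and ∂z/∂northing = −n_y/n_z = −0.61538.
Gradient magnitude |∇z| = √(a² + b²) = √(0.03088 + 0.37870) = 0.63998.
True dip = arctan(0.63998) = 32.6°, dipping toward NNW (azimuth ≈ 344°).

32.6°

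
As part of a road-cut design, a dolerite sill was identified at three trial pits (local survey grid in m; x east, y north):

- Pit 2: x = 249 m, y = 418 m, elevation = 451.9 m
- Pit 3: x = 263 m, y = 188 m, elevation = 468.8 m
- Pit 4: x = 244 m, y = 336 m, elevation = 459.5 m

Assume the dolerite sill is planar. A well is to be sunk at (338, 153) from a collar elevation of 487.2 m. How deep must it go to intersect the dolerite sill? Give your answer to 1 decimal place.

27.3 m

Let the plane be z = a·x + b·y + c.
Pit 3−Pit 2: 14a − 230b = 16.9;  Pit 4−Pit 2: −5a − 82b = 7.6.
Solving gives a = −0.15762, b = −0.08307.
Then c = 451.9 − a·249 − b·418 = 525.87.
At (338, 153): z_contact = −53.27 − 12.71 + 525.87 = 459.89 m.
Depth below ground = 487.2 − 459.89 = 27.3 m.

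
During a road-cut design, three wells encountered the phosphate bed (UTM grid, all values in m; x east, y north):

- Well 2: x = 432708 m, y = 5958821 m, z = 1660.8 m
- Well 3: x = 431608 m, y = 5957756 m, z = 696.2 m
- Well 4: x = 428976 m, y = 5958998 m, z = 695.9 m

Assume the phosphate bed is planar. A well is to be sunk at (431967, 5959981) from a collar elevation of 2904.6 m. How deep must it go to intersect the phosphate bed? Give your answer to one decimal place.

750.5 m

Two edge vectors: Well 2→Well 3 = (-1100, -1065, -964.6), Well 2→Well 4 = (-3732, 177, -964.9).
Normal n = (Well 2→Well 3) × (Well 2→Well 4) = (1198352.7, 2538497.2, -4169280).
So ∂z/∂x = −n_x/n_z = 0.287424375 and ∂z/∂y = −n_y/n_z = 0.608857453.
Intercept c from Well 2: 1660.8 − 124370.83 − 3628072.57 = −3750782.60.
At (431967, 5959981): z_contact = 124157.85 + 3628778.85 − 3750782.60 = 2154.09 m.
Depth below ground = 2904.6 − 2154.09 = 750.5 m.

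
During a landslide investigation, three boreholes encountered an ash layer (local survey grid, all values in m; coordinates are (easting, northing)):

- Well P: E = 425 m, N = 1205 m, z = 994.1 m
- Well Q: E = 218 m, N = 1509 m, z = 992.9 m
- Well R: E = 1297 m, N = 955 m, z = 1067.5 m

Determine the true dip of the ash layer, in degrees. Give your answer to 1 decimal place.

Two edge vectors: Well P→Well Q = (-207, 304, -1.2), Well P→Well R = (872, -250, 73.4).
Normal n = (Well P→Well Q) × (Well P→Well R) = (22013.6, 14147.4, -213338).
So ∂z/∂E = −n_x/n_z = 0.10319 and ∂z/∂N = −n_y/n_z = 0.06631.
Gradient magnitude |∇z| = √(a² + b²) = √(0.01065 + 0.00440) = 0.12266.
True dip = arctan(0.12266) = 7.0°, dipping toward WSW (azimuth ≈ 237°).

7.0°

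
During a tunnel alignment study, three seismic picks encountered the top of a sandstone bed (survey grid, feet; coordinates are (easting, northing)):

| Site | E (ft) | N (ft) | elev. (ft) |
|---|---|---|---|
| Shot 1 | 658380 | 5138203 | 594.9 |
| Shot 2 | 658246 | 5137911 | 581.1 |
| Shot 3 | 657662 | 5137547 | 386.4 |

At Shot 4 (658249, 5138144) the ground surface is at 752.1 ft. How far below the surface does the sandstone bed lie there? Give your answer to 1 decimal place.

Two edge vectors: Shot 1→Shot 2 = (-134, -292, -13.8), Shot 1→Shot 3 = (-718, -656, -208.5).
Normal n = (Shot 1→Shot 2) × (Shot 1→Shot 3) = (51829.2, -18030.6, -121752).
So ∂z/∂E = −n_x/n_z = 0.425694855 and ∂z/∂N = −n_y/n_z = −0.148092844.
Intercept c from Shot 1: 594.9 − 280268.98 + 760931.10 = 481257.02.
At (658249, 5138144): z_contact = 280213.21 − 760922.36 + 481257.02 = 547.87 ft.
Depth below ground = 752.1 − 547.87 = 204.2 ft.

204.2 ft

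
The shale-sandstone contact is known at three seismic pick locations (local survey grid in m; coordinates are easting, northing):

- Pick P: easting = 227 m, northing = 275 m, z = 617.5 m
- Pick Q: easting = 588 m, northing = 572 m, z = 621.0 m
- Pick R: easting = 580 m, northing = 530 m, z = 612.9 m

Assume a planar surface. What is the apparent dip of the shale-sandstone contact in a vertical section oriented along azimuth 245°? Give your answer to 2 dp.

3.68°

Two edge vectors: Pick P→Pick Q = (361, 297, 3.5), Pick P→Pick R = (353, 255, -4.6).
Normal n = (Pick P→Pick Q) × (Pick P→Pick R) = (-2258.7, 2896.1, -12786).
So ∂z/∂easting = −n_x/n_z = −0.17665 and ∂z/∂northing = −n_y/n_z = 0.22651.
Unit vector along 245° is (sin 245°, cos 245°) = (-0.9063, -0.4226).
Slope in that direction = a·(-0.9063) + b·(-0.4226) = 0.06438.
Apparent dip = arctan|0.06438| = 3.68° (true dip is 16.0°, so apparent ≤ true as expected).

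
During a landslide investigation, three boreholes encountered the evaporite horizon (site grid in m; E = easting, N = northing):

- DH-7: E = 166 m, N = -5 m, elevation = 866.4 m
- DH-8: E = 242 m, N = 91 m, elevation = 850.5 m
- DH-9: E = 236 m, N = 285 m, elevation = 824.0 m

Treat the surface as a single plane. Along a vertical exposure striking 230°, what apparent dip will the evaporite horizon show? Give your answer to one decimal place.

6.6°

Let the plane be z = a·E + b·N + c.
DH-8−DH-7: 76a + 96b = −15.9;  DH-9−DH-7: 70a + 290b = −42.4.
Solving gives a = −0.03529, b = −0.13769.
Unit vector along 230° is (sin 230°, cos 230°) = (-0.7660, -0.6428).
Slope in that direction = a·(-0.7660) + b·(-0.6428) = 0.11554.
Apparent dip = arctan|0.11554| = 6.6° (true dip is 8.1°, so apparent ≤ true as expected).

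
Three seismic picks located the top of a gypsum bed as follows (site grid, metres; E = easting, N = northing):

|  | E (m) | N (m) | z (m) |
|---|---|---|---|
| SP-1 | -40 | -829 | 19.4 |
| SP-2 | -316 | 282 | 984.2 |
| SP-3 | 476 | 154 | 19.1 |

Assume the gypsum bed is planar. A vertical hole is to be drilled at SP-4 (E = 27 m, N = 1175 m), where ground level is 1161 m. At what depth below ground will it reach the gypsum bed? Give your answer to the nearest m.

Two edge vectors: SP-1→SP-2 = (-276, 1111, 964.8), SP-1→SP-3 = (516, 983, -0.3).
Normal n = (SP-1→SP-2) × (SP-1→SP-3) = (-948731.7, 497754, -844584).
So ∂z/∂E = −n_x/n_z = −1.12331 and ∂z/∂N = −n_y/n_z = 0.58935.
Intercept c from SP-1: 19.4 − 44.93 + 488.57 = 463.04.
At (27, 1175): z_contact = −30.3 + 692.5 + 463.04 = 1125.2 m.
Depth below ground = 1161 − 1125.2 = 36 m.

36 m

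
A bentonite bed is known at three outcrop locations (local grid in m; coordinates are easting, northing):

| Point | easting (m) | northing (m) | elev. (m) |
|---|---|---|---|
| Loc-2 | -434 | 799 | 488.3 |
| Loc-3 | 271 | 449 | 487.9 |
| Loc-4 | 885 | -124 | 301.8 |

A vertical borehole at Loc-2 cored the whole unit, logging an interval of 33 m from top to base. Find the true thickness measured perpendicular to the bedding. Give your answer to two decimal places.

26.11 m

Let the plane be z = a·easting + b·northing + c.
Loc-3−Loc-2: 705a − 350b = −0.4;  Loc-4−Loc-2: 1319a − 923b = −186.5.
Solving gives a = 0.34330, b = 0.69264.
|∇z| = √(a²+b²) = 0.77305, so dip δ = arctan(0.77305) = 37.71°.
True thickness = vertical thickness × cos δ = 33 × cos 37.71° = 26.11 m.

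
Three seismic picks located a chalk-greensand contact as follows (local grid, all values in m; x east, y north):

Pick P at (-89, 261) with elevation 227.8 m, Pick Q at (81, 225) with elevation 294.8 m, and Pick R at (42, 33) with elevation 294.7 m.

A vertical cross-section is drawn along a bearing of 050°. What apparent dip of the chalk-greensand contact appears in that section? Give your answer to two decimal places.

Let the plane be z = a·x + b·y + c.
Pick Q−Pick P: 170a − 36b = 67;  Pick R−Pick P: 131a − 228b = 66.9.
Solving gives a = 0.37797, b = −0.07625.
Unit vector along 050° is (sin 50°, cos 50°) = (0.7660, 0.6428).
Slope in that direction = a·(0.7660) + b·(0.6428) = 0.24053.
Apparent dip = arctan|0.24053| = 13.52° (true dip is 21.1°, so apparent ≤ true as expected).

13.52°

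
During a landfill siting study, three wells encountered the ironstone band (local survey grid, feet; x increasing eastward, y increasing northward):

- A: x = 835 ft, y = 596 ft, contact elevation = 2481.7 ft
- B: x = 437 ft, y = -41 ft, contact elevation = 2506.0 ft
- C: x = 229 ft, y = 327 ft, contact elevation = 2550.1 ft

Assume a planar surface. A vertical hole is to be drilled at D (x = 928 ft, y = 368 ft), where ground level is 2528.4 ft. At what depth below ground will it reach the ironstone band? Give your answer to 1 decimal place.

69.3 ft

Two edge vectors: A→B = (-398, -637, 24.3), A→C = (-606, -269, 68.4).
Normal n = (A→B) × (A→C) = (-37034.1, 12497.4, -278960).
So ∂z/∂x = −n_x/n_z = −0.13276 and ∂z/∂y = −n_y/n_z = 0.04480.
Intercept c from A: 2481.7 + 110.85 − 26.70 = 2565.85.
At (928, 368): z_contact = −123.20 + 16.49 + 2565.85 = 2459.14 ft.
Depth below ground = 2528.4 − 2459.14 = 69.3 ft.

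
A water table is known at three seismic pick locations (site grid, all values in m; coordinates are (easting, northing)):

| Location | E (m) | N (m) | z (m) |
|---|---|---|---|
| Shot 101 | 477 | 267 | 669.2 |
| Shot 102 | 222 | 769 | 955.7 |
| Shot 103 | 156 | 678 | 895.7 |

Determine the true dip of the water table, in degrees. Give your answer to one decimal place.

31.4°

Two edge vectors: Shot 101→Shot 102 = (-255, 502, 286.5), Shot 101→Shot 103 = (-321, 411, 226.5).
Normal n = (Shot 101→Shot 102) × (Shot 101→Shot 103) = (-4048.5, -34209, 56337).
So ∂z/∂E = −n_x/n_z = 0.07186 and ∂z/∂N = −n_y/n_z = 0.60722.
Gradient magnitude |∇z| = √(a² + b²) = √(0.00516 + 0.36872) = 0.61146.
True dip = arctan(0.61146) = 31.4°, dipping toward S (azimuth ≈ 187°).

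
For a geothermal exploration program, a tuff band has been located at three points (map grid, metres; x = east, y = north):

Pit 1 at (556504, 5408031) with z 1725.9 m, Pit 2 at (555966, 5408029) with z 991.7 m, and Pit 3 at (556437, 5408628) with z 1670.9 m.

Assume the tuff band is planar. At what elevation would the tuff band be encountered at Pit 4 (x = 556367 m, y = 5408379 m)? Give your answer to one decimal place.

1560.2 m

Two edge vectors: Pit 1→Pit 2 = (-538, -2, -734.2), Pit 1→Pit 3 = (-67, 597, -55).
Normal n = (Pit 1→Pit 2) × (Pit 1→Pit 3) = (438427.4, 19601.4, -321320).
So ∂z/∂x = −n_x/n_z = 1.364457239 and ∂z/∂y = −n_y/n_z = 0.061002739.
Intercept c from Pit 1: 1725.9 − 759325.91 − 329904.70 = −1087504.71.
At (556367, 5408379): z = 759139.0 + 329925.9 − 1087504.71 = 1560.2 m.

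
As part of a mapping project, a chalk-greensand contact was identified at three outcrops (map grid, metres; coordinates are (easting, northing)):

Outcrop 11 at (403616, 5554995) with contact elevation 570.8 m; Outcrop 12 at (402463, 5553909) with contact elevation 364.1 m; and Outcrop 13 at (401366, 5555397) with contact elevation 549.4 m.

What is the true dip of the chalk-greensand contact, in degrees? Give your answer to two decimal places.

8.86°

Let the plane be z = a·E + b·N + c.
Outcrop 12−Outcrop 11: −1153a − 1086b = −206.7;  Outcrop 13−Outcrop 11: −2250a + 402b = −21.4.
Solving gives a = 0.03658, b = 0.15150.
Gradient magnitude |∇z| = √(a² + b²) = √(0.00134 + 0.02295) = 0.15585.
True dip = arctan(0.15585) = 8.86°, dipping toward SSW (azimuth ≈ 194°).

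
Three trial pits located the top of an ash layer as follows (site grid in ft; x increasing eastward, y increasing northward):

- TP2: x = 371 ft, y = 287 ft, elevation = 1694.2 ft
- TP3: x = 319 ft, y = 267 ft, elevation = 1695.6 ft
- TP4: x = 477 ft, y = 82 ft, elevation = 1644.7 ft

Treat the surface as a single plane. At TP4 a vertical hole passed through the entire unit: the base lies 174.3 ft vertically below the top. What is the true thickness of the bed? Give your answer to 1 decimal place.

Two edge vectors: TP2→TP3 = (-52, -20, 1.4), TP2→TP4 = (106, -205, -49.5).
Normal n = (TP2→TP3) × (TP2→TP4) = (1277, -2425.6, 12780).
So ∂z/∂x = −n_x/n_z = −0.09992 and ∂z/∂y = −n_y/n_z = 0.18980.
|∇z| = √(a²+b²) = 0.21449, so dip δ = arctan(0.21449) = 12.11°.
True thickness = vertical thickness × cos δ = 174.3 × cos 12.11° = 170.4 ft.

170.4 ft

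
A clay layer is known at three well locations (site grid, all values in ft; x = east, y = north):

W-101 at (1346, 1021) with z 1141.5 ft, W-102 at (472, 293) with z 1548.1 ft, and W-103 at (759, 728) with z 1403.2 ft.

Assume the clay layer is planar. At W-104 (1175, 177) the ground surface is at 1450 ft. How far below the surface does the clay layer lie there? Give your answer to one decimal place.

Two edge vectors: W-101→W-102 = (-874, -728, 406.6), W-101→W-103 = (-587, -293, 261.7).
Normal n = (W-101→W-102) × (W-101→W-103) = (-71383.8, -9948.4, -171254).
So ∂z/∂x = −n_x/n_z = −0.416830 and ∂z/∂y = −n_y/n_z = −0.058091.
Intercept c from W-101: 1141.5 + 561.05 + 59.31 = 1761.86.
At (1175, 177): z_contact = −489.78 − 10.28 + 1761.86 = 1261.81 ft.
Depth below ground = 1450 − 1261.81 = 188.2 ft.

188.2 ft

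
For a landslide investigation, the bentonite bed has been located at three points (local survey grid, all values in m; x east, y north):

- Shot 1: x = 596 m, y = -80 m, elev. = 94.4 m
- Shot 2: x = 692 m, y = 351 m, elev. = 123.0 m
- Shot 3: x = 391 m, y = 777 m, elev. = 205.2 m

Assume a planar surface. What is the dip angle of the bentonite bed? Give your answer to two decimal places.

9.48°

Two edge vectors: Shot 1→Shot 2 = (96, 431, 28.6), Shot 1→Shot 3 = (-205, 857, 110.8).
Normal n = (Shot 1→Shot 2) × (Shot 1→Shot 3) = (23244.6, -16499.8, 170627).
So ∂z/∂x = −n_x/n_z = −0.13623 and ∂z/∂y = −n_y/n_z = 0.09670.
Gradient magnitude |∇z| = √(a² + b²) = √(0.01856 + 0.00935) = 0.16706.
True dip = arctan(0.16706) = 9.48°, dipping toward SE (azimuth ≈ 125°).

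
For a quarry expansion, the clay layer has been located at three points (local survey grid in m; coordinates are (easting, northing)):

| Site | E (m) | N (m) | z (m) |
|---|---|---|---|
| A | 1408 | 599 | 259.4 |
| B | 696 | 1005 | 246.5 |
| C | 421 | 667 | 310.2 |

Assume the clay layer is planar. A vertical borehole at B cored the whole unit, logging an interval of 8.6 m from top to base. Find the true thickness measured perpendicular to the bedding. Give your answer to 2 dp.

8.50 m

Two edge vectors: A→B = (-712, 406, -12.9), A→C = (-987, 68, 50.8).
Normal n = (A→B) × (A→C) = (21502, 48901.9, 352306).
So ∂z/∂E = −n_x/n_z = −0.06103 and ∂z/∂N = −n_y/n_z = −0.13881.
|∇z| = √(a²+b²) = 0.15163, so dip δ = arctan(0.15163) = 8.62°.
True thickness = vertical thickness × cos δ = 8.6 × cos 8.62° = 8.50 m.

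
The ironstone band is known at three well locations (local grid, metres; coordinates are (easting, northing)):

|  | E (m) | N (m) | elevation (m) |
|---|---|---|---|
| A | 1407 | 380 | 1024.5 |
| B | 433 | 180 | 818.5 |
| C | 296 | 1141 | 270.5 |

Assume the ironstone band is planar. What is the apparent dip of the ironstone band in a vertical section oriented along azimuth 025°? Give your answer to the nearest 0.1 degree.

Two edge vectors: A→B = (-974, -200, -206), A→C = (-1111, 761, -754).
Normal n = (A→B) × (A→C) = (307566, -505530, -963414).
So ∂z/∂E = −n_x/n_z = 0.31925 and ∂z/∂N = −n_y/n_z = −0.52473.
Unit vector along 025° is (sin 25°, cos 25°) = (0.4226, 0.9063).
Slope in that direction = a·(0.4226) + b·(0.9063) = −0.34065.
Apparent dip = arctan|0.34065| = 18.8° (true dip is 31.6°, so apparent ≤ true as expected).

18.8°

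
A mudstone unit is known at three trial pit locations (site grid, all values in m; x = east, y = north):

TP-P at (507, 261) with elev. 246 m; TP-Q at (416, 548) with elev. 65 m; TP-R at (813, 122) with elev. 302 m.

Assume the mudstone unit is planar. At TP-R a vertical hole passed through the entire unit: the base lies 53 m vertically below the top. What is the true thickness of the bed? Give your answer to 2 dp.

Two edge vectors: TP-P→TP-Q = (-91, 287, -181), TP-P→TP-R = (306, -139, 56).
Normal n = (TP-P→TP-Q) × (TP-P→TP-R) = (-9087, -50290, -75173).
So ∂z/∂x = −n_x/n_z = −0.12088 and ∂z/∂y = −n_y/n_z = −0.66899.
|∇z| = √(a²+b²) = 0.67982, so dip δ = arctan(0.67982) = 34.21°.
True thickness = vertical thickness × cos δ = 53 × cos 34.21° = 43.83 m.

43.83 m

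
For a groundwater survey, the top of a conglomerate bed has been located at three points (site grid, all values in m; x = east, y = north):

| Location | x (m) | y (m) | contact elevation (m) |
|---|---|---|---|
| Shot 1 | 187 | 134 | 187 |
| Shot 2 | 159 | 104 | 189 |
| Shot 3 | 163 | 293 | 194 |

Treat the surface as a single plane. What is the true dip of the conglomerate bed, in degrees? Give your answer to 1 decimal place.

Let the plane be z = a·x + b·y + c.
Shot 2−Shot 1: −28a − 30b = 2;  Shot 3−Shot 1: −24a + 159b = 7.
Solving gives a = −0.10209, b = 0.02862.
Gradient magnitude |∇z| = √(a² + b²) = √(0.01042 + 0.00082) = 0.10602.
True dip = arctan(0.10602) = 6.1°, dipping toward ESE (azimuth ≈ 106°).

6.1°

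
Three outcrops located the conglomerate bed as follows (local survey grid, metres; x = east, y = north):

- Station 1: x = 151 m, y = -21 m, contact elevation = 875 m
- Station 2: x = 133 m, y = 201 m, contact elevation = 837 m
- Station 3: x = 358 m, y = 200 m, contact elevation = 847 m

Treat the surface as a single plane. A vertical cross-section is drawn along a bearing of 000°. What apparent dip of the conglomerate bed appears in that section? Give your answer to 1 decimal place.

Two edge vectors: Station 1→Station 2 = (-18, 222, -38), Station 1→Station 3 = (207, 221, -28).
Normal n = (Station 1→Station 2) × (Station 1→Station 3) = (2182, -8370, -49932).
So ∂z/∂x = −n_x/n_z = 0.04370 and ∂z/∂y = −n_y/n_z = −0.16763.
Unit vector along 000° is (sin 0°, cos 0°) = (0.0000, 1.0000).
Slope in that direction = a·(0.0000) + b·(1.0000) = −0.16763.
Apparent dip = arctan|0.16763| = 9.5° (true dip is 9.8°, so apparent ≤ true as expected).

9.5°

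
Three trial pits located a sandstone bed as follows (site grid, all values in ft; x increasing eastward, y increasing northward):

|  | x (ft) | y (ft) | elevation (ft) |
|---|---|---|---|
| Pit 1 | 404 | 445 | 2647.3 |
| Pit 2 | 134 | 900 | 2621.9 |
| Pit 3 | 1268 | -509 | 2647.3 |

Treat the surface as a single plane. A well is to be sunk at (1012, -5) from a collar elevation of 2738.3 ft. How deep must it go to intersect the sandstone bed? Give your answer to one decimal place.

126.8 ft

Two edge vectors: Pit 1→Pit 2 = (-270, 455, -25.4), Pit 1→Pit 3 = (864, -954, 0).
Normal n = (Pit 1→Pit 2) × (Pit 1→Pit 3) = (-24231.6, -21945.6, -135540).
So ∂z/∂x = −n_x/n_z = −0.178778 and ∂z/∂y = −n_y/n_z = −0.161912.
Intercept c from Pit 1: 2647.3 + 72.23 + 72.05 = 2791.58.
At (1012, -5): z_contact = −180.92 + 0.81 + 2791.58 = 2611.46 ft.
Depth below ground = 2738.3 − 2611.46 = 126.8 ft.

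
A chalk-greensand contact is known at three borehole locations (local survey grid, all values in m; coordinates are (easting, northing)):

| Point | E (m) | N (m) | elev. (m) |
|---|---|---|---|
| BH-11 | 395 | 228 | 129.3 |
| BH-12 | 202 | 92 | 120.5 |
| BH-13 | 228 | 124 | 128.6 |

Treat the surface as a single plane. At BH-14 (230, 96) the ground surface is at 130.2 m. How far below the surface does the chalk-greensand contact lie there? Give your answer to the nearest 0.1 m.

16.4 m

Two edge vectors: BH-11→BH-12 = (-193, -136, -8.8), BH-11→BH-13 = (-167, -104, -0.7).
Normal n = (BH-11→BH-12) × (BH-11→BH-13) = (-820, 1334.5, -2640).
So ∂z/∂E = −n_x/n_z = −0.31061 and ∂z/∂N = −n_y/n_z = 0.50549.
Intercept c from BH-11: 129.3 + 122.69 − 115.25 = 136.74.
At (230, 96): z_contact = −71.44 + 48.53 + 136.74 = 113.83 m.
Depth below ground = 130.2 − 113.83 = 16.4 m.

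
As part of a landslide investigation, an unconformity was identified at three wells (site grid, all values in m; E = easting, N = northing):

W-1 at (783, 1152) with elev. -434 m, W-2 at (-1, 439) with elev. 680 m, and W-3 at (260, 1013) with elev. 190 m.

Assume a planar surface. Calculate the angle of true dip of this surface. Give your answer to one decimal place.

49.1°

Two edge vectors: W-1→W-2 = (-784, -713, 1114), W-1→W-3 = (-523, -139, 624).
Normal n = (W-1→W-2) × (W-1→W-3) = (-290066, -93406, -263923).
So ∂z/∂E = −n_x/n_z = −1.09906 and ∂z/∂N = −n_y/n_z = −0.35391.
Gradient magnitude |∇z| = √(a² + b²) = √(1.20792 + 0.12525) = 1.15463.
True dip = arctan(1.15463) = 49.1°, dipping toward ENE (azimuth ≈ 072°).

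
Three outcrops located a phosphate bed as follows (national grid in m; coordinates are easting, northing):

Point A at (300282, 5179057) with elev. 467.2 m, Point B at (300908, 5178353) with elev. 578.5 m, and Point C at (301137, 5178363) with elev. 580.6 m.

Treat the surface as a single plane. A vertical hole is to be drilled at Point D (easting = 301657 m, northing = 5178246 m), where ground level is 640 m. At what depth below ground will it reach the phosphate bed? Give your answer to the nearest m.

Let the plane be z = a·easting + b·northing + c.
Point B−Point A: 626a − 704b = 111.3;  Point C−Point A: 855a − 694b = 113.4.
Solving gives a = 0.01547326, b = −0.14433770.
Then c = 467.2 − a·300282 − b·5179057 = 743354.01.
At (301657, 5178246): z_contact = 4667.6 − 747416.1 + 743354.01 = 605.5 m.
Depth below ground = 640 − 605.5 = 34 m.

34 m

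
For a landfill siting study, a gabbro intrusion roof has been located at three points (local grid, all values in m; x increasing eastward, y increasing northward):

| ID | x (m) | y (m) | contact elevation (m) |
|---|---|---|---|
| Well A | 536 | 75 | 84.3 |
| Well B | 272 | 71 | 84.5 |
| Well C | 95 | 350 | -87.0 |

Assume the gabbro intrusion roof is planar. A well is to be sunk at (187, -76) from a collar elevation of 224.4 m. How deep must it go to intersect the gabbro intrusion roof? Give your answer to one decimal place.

Two edge vectors: Well A→Well B = (-264, -4, 0.2), Well A→Well C = (-441, 275, -171.3).
Normal n = (Well A→Well B) × (Well A→Well C) = (630.2, -45311.4, -74364).
So ∂z/∂x = −n_x/n_z = 0.00847 and ∂z/∂y = −n_y/n_z = −0.60932.
Intercept c from Well A: 84.3 − 4.54 + 45.70 = 125.46.
At (187, -76): z_contact = 1.58 + 46.31 + 125.46 = 173.35 m.
Depth below ground = 224.4 − 173.35 = 51.1 m.

51.1 m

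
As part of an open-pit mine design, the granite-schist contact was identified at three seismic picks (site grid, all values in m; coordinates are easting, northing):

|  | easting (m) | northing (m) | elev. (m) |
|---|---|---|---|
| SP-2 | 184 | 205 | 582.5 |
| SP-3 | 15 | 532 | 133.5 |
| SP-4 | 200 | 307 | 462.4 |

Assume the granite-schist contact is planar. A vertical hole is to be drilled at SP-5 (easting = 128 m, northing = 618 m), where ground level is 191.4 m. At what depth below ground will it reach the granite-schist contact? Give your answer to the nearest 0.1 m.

Two edge vectors: SP-2→SP-3 = (-169, 327, -449), SP-2→SP-4 = (16, 102, -120.1).
Normal n = (SP-2→SP-3) × (SP-2→SP-4) = (6525.3, -27480.9, -22470).
So ∂z/∂easting = −n_x/n_z = 0.29040 and ∂z/∂northing = −n_y/n_z = −1.22300.
Intercept c from SP-2: 582.5 − 53.43 + 250.72 = 779.78.
At (128, 618): z_contact = 37.17 − 755.82 + 779.78 = 61.14 m.
Depth below ground = 191.4 − 61.14 = 130.3 m.

130.3 m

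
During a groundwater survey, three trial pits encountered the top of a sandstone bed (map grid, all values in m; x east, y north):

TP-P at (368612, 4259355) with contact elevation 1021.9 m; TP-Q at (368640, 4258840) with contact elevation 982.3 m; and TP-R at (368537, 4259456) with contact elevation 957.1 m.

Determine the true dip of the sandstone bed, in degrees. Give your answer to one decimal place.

46.5°

Two edge vectors: TP-P→TP-Q = (28, -515, -39.6), TP-P→TP-R = (-75, 101, -64.8).
Normal n = (TP-P→TP-Q) × (TP-P→TP-R) = (37371.6, 4784.4, -35797).
So ∂z/∂x = −n_x/n_z = 1.04399 and ∂z/∂y = −n_y/n_z = 0.13365.
Gradient magnitude |∇z| = √(a² + b²) = √(1.08991 + 0.01786) = 1.05251.
True dip = arctan(1.05251) = 46.5°, dipping toward W (azimuth ≈ 263°).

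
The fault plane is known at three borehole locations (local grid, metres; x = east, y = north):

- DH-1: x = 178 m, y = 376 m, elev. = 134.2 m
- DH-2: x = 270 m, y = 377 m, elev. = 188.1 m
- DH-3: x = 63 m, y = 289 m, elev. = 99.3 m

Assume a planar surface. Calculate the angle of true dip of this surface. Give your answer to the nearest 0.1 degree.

Let the plane be z = a·x + b·y + c.
DH-2−DH-1: 92a + 1b = 53.9;  DH-3−DH-1: −115a − 87b = −34.9.
Solving gives a = 0.58999, b = −0.37872.
Gradient magnitude |∇z| = √(a² + b²) = √(0.34808 + 0.14343) = 0.70108.
True dip = arctan(0.70108) = 35.0°, dipping toward WNW (azimuth ≈ 303°).

35.0°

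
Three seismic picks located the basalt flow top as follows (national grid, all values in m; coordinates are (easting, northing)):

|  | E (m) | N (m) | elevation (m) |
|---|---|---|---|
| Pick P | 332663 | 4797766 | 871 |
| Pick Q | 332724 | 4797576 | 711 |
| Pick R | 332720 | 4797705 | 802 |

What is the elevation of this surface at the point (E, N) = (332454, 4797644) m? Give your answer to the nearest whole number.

885 m

Let the plane be z = a·E + b·N + c.
Pick Q−Pick P: 61a − 190b = −160;  Pick R−Pick P: 57a − 61b = −69.
Solving gives a = −0.47123365, b = 0.69081446.
Then c = 871 − a·332663 − b·4797766 = −3156733.13.
At (332454, 4797644): z = −156663.5 + 3314281.9 − 3156733.13 = 885.2 m.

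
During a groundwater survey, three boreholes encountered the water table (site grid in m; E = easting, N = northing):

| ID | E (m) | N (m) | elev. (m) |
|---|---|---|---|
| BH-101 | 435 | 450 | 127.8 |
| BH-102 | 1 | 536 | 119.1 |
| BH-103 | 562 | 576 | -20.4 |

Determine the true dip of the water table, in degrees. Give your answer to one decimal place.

Two edge vectors: BH-101→BH-102 = (-434, 86, -8.7), BH-101→BH-103 = (127, 126, -148.2).
Normal n = (BH-101→BH-102) × (BH-101→BH-103) = (-11649, -65423.7, -65606).
So ∂z/∂E = −n_x/n_z = −0.17756 and ∂z/∂N = −n_y/n_z = −0.99722.
Gradient magnitude |∇z| = √(a² + b²) = √(0.03153 + 0.99445) = 1.01291.
True dip = arctan(1.01291) = 45.4°, dipping toward N (azimuth ≈ 010°).

45.4°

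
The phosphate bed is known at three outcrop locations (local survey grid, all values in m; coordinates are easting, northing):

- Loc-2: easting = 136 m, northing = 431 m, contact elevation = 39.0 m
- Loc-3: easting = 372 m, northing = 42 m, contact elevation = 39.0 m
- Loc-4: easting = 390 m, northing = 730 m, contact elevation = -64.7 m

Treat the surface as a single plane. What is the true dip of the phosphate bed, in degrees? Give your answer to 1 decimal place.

15.6°

Let the plane be z = a·easting + b·northing + c.
Loc-3−Loc-2: 236a − 389b = 0;  Loc-4−Loc-2: 254a + 299b = −103.7.
Solving gives a = −0.23817, b = −0.14450.
Gradient magnitude |∇z| = √(a² + b²) = √(0.05673 + 0.02088) = 0.27858.
True dip = arctan(0.27858) = 15.6°, dipping toward ENE (azimuth ≈ 059°).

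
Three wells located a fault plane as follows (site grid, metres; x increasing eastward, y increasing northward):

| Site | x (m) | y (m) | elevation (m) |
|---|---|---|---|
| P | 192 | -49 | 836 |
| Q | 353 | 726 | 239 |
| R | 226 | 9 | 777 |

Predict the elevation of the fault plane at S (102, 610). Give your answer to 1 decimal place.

476.4 m

Two edge vectors: P→Q = (161, 775, -597), P→R = (34, 58, -59).
Normal n = (P→Q) × (P→R) = (-11099, -10799, -17012).
So ∂z/∂x = −n_x/n_z = −0.65242 and ∂z/∂y = −n_y/n_z = −0.63479.
Intercept c from P: 836 + 125.26 − 31.10 = 930.16.
At (102, 610): z = −66.5 − 387.2 + 930.16 = 476.4 m.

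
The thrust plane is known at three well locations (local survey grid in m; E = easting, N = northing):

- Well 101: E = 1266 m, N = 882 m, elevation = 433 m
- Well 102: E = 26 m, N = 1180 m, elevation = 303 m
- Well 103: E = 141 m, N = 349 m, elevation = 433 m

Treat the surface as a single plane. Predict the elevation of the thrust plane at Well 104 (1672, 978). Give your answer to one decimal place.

Let the plane be z = a·E + b·N + c.
Well 102−Well 101: −1240a + 298b = −130;  Well 103−Well 101: −1125a − 533b = 0.
Solving gives a = 0.069556, b = −0.146812.
Then c = 433 − a·1266 − b·882 = 474.43.
At (1672, 978): z = 116.3 − 143.6 + 474.43 = 447.1 m.

447.1 m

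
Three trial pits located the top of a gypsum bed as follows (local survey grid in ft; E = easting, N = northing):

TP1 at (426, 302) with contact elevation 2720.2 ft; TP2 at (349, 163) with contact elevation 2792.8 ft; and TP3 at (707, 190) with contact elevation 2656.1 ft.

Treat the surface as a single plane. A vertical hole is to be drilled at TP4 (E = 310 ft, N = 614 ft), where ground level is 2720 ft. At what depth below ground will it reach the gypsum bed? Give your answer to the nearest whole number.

60 ft

Two edge vectors: TP1→TP2 = (-77, -139, 72.6), TP1→TP3 = (281, -112, -64.1).
Normal n = (TP1→TP2) × (TP1→TP3) = (17041.1, 15464.9, 47683).
So ∂z/∂E = −n_x/n_z = −0.35738 and ∂z/∂N = −n_y/n_z = −0.32433.
Intercept c from TP1: 2720.2 + 152.25 + 97.95 = 2970.39.
At (310, 614): z_contact = −110.8 − 199.1 + 2970.39 = 2660.5 ft.
Depth below ground = 2720 − 2660.5 = 60 ft.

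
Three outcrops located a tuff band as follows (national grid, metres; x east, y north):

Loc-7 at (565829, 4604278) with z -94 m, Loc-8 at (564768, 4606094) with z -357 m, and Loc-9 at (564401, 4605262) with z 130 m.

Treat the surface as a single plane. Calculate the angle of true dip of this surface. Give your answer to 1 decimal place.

Let the plane be z = a·x + b·y + c.
Loc-8−Loc-7: −1061a + 1816b = −263;  Loc-9−Loc-7: −1428a + 984b = 224.
Solving gives a = −0.42962, b = −0.39583.
Gradient magnitude |∇z| = √(a² + b²) = √(0.18457 + 0.15668) = 0.58417.
True dip = arctan(0.58417) = 30.3°, dipping toward NE (azimuth ≈ 047°).

30.3°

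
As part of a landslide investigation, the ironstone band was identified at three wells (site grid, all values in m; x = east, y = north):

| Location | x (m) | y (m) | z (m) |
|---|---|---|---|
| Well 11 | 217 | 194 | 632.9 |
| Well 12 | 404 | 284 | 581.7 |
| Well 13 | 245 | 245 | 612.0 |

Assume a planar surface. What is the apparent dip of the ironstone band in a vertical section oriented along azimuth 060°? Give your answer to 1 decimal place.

14.9°

Two edge vectors: Well 11→Well 12 = (187, 90, -51.2), Well 11→Well 13 = (28, 51, -20.9).
Normal n = (Well 11→Well 12) × (Well 11→Well 13) = (730.2, 2474.7, 7017).
So ∂z/∂x = −n_x/n_z = −0.10406 and ∂z/∂y = −n_y/n_z = −0.35267.
Unit vector along 060° is (sin 60°, cos 60°) = (0.8660, 0.5000).
Slope in that direction = a·(0.8660) + b·(0.5000) = −0.26646.
Apparent dip = arctan|0.26646| = 14.9° (true dip is 20.2°, so apparent ≤ true as expected).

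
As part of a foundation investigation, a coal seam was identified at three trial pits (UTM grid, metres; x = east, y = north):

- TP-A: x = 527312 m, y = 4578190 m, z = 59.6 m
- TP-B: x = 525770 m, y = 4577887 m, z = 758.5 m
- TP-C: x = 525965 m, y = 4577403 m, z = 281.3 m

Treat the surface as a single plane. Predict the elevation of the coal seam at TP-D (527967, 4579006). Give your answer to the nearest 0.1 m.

274.4 m

Let the plane be z = a·x + b·y + c.
TP-B−TP-A: −1542a − 303b = 698.9;  TP-C−TP-A: −1347a − 787b = 221.7.
Solving gives a = −0.599517515, b = 0.744409266.
Then c = 59.6 − a·527312 − b·4578190 = −3091854.68.
At (527967, 4579006): z = −316525.5 + 3408654.5 − 3091854.68 = 274.4 m.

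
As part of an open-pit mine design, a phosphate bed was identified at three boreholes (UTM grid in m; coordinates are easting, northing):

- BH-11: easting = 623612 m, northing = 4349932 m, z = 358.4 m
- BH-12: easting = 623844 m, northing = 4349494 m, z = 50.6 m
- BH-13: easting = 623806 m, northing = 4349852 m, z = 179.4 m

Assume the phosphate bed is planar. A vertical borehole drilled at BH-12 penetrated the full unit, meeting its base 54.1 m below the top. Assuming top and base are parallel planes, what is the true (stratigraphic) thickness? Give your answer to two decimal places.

41.12 m

Two edge vectors: BH-11→BH-12 = (232, -438, -307.8), BH-11→BH-13 = (194, -80, -179).
Normal n = (BH-11→BH-12) × (BH-11→BH-13) = (53778, -18185.2, 66412).
So ∂z/∂easting = −n_x/n_z = −0.80976 and ∂z/∂northing = −n_y/n_z = 0.27382.
|∇z| = √(a²+b²) = 0.85481, so dip δ = arctan(0.85481) = 40.52°.
True thickness = vertical thickness × cos δ = 54.1 × cos 40.52° = 41.12 m.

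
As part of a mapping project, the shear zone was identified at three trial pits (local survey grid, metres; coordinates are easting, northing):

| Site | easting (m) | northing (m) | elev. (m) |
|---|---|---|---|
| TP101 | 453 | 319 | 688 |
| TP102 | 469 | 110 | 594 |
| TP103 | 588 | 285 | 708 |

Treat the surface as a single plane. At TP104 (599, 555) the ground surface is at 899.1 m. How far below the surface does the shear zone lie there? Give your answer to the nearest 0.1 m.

Two edge vectors: TP101→TP102 = (16, -209, -94), TP101→TP103 = (135, -34, 20).
Normal n = (TP101→TP102) × (TP101→TP103) = (-7376, -13010, 27671).
So ∂z/∂easting = −n_x/n_z = 0.26656 and ∂z/∂northing = −n_y/n_z = 0.47017.
Intercept c from TP101: 688 − 120.75 − 149.98 = 417.26.
At (599, 555): z_contact = 159.67 + 260.94 + 417.26 = 837.88 m.
Depth below ground = 899.1 − 837.88 = 61.2 m.

61.2 m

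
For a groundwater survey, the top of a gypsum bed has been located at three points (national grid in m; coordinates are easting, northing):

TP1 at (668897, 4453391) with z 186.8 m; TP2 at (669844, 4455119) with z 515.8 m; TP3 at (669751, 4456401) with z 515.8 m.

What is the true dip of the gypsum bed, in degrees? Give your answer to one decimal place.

Let the plane be z = a·easting + b·northing + c.
TP2−TP1: 947a + 1728b = 329;  TP3−TP1: 854a + 3010b = 329.
Solving gives a = 0.30680, b = 0.02226.
Gradient magnitude |∇z| = √(a² + b²) = √(0.09413 + 0.00050) = 0.30761.
True dip = arctan(0.30761) = 17.1°, dipping toward W (azimuth ≈ 266°).

17.1°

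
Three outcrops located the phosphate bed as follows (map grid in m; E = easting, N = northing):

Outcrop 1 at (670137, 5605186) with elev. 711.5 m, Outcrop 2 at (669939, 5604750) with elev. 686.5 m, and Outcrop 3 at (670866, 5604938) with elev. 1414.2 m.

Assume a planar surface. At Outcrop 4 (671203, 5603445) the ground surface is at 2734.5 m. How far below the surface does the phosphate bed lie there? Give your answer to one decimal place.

541.3 m

Let the plane be z = a·E + b·N + c.
Outcrop 2−Outcrop 1: −198a − 436b = −25;  Outcrop 3−Outcrop 1: 729a − 248b = 702.7.
Solving gives a = 0.851829687, b = −0.329500638.
Then c = 711.5 − a·670137 − b·5605186 = 1276781.27.
At (671203, 5603445): z_contact = 571750.64 − 1846338.70 + 1276781.27 = 2193.21 m.
Depth below ground = 2734.5 − 2193.21 = 541.3 m.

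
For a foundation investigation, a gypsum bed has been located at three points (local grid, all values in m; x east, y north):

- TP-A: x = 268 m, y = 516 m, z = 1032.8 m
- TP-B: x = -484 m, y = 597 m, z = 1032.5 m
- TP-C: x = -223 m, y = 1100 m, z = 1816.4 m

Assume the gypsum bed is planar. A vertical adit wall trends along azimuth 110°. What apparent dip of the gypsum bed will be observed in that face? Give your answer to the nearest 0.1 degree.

Let the plane be z = a·x + b·y + c.
TP-B−TP-A: −752a + 81b = −0.3;  TP-C−TP-A: −491a + 584b = 783.6.
Solving gives a = 0.15936, b = 1.47576.
Unit vector along 110° is (sin 110°, cos 110°) = (0.9397, -0.3420).
Slope in that direction = a·(0.9397) + b·(-0.3420) = −0.35499.
Apparent dip = arctan|0.35499| = 19.5° (true dip is 56.0°, so apparent ≤ true as expected).

19.5°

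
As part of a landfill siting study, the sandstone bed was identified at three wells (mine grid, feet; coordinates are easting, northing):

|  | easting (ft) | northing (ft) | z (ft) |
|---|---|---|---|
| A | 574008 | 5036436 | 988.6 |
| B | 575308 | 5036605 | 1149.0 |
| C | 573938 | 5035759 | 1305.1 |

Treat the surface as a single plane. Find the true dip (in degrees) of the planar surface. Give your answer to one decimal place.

Let the plane be z = a·easting + b·northing + c.
B−A: 1300a + 169b = 160.4;  C−A: −70a − 677b = 316.5.
Solving gives a = 0.18667, b = −0.48680.
Gradient magnitude |∇z| = √(a² + b²) = √(0.03485 + 0.23698) = 0.52137.
True dip = arctan(0.52137) = 27.5°, dipping toward NNW (azimuth ≈ 339°).

27.5°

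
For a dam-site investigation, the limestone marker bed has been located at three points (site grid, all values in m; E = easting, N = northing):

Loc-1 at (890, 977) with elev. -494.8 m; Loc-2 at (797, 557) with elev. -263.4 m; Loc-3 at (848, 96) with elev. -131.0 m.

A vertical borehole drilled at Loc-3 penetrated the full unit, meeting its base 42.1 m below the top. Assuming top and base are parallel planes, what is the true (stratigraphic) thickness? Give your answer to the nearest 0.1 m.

31.6 m

Two edge vectors: Loc-1→Loc-2 = (-93, -420, 231.4), Loc-1→Loc-3 = (-42, -881, 363.8).
Normal n = (Loc-1→Loc-2) × (Loc-1→Loc-3) = (51067.4, 24114.6, 64293).
So ∂z/∂E = −n_x/n_z = −0.79429 and ∂z/∂N = −n_y/n_z = −0.37507.
|∇z| = √(a²+b²) = 0.87840, so dip δ = arctan(0.87840) = 41.30°.
True thickness = vertical thickness × cos δ = 42.1 × cos 41.30° = 31.6 m.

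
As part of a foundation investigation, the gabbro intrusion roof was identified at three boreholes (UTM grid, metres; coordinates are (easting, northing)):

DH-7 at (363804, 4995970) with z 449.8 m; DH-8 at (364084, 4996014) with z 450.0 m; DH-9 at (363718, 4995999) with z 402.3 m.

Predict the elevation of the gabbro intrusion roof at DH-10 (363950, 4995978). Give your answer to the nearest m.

Two edge vectors: DH-7→DH-8 = (280, 44, 0.2), DH-7→DH-9 = (-86, 29, -47.5).
Normal n = (DH-7→DH-8) × (DH-7→DH-9) = (-2095.8, 13282.8, 11904).
So ∂z/∂E = −n_x/n_z = 0.17605847 and ∂z/∂N = −n_y/n_z = −1.11582661.
Intercept c from DH-7: 449.8 − 64050.77 + 5574636.28 = 5511035.31.
At (363950, 4995978): z = 64076.5 − 5574645.2 + 5511035.31 = 466.6 m.

467 m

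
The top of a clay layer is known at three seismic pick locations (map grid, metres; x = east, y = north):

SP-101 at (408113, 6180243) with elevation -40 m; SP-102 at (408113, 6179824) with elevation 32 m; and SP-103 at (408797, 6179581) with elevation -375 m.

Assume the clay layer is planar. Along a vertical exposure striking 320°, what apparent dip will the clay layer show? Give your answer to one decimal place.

Let the plane be z = a·x + b·y + c.
SP-102−SP-101: 0a − 419b = 72;  SP-103−SP-101: 684a − 662b = −335.
Solving gives a = −0.65608, b = −0.17184.
Unit vector along 320° is (sin 320°, cos 320°) = (-0.6428, 0.7660).
Slope in that direction = a·(-0.6428) + b·(0.7660) = 0.29008.
Apparent dip = arctan|0.29008| = 16.2° (true dip is 34.1°, so apparent ≤ true as expected).

16.2°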